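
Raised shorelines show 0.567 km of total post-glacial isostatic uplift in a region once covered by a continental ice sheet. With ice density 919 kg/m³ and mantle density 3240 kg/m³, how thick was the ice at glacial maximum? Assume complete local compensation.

u = t ρ_ice/ρ_m → t = u ρ_m/ρ_ice = 0.567 km × 3240/919 = 2 km.

2 km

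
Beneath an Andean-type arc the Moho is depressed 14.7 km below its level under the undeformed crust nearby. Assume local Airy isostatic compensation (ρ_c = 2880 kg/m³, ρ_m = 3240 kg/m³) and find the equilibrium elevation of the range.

1.84 km

Balancing pressure at the compensation depth: ρ_c h = (ρ_m − ρ_c) r.
h = r (ρ_m − ρ_c) / ρ_c = 14.7 km × (3240 − 2880) / 2880 = 1.84 km.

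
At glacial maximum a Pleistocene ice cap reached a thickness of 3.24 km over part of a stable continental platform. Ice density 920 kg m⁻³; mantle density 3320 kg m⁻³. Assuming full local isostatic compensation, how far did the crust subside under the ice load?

0.898 km

In Airy isostatic equilibrium: the ice load ρ_ice t is balanced by mantle displaced below, ρ_m s.
s = t ρ_ice / ρ_m = 3.24 km × 920/3320 = 0.898 km.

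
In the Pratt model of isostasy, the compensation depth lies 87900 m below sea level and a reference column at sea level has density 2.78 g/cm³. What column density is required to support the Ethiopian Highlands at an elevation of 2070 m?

Pratt balance: ρ_ref D = ρ (D + h).
ρ = ρ_ref D/(D + h) = 2.78 × 87900 m/(87900 m + 2070 m) = 2.72 g/cm³.

2.72 g/cm³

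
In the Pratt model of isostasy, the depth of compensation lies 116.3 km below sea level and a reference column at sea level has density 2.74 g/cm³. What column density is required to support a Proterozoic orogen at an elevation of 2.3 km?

2.69 g/cm³

Pratt balance: ρ_ref D = ρ (D + h).
ρ = ρ_ref D/(D + h) = 2.74 × 116.3 km/(116.3 km + 2.3 km) = 2.69 g/cm³.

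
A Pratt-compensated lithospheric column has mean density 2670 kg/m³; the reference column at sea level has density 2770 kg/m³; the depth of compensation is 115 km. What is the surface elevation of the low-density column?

4.31 km

ρ_ref D = ρ (D + h) → h = D (ρ_ref − ρ)/ρ.
h = 115 km × (2770 − 2670)/2670 = 4.31 km.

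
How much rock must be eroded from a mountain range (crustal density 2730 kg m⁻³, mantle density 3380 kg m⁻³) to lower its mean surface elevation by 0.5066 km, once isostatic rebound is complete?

2.63 km

Net drop Δ = e − u = e − e ρ_c/ρ_m = e (ρ_m − ρ_c)/ρ_m.
e = Δ ρ_m/(ρ_m − ρ_c) = 0.5066 km × 3380/650 = 2.63 km.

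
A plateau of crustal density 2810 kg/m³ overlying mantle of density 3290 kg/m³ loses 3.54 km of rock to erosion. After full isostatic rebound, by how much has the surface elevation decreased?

Rebound u = e ρ_c/ρ_m = 3.54 km × 2810/3290 = 3.024 km.
Net surface drop = e − u = 3.54 km − 3.024 km = e (ρ_m − ρ_c)/ρ_m = 0.516 km.

0.516 km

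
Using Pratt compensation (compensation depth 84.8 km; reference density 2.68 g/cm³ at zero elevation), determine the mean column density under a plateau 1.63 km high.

Pratt balance: ρ_ref D = ρ (D + h).
ρ = ρ_ref D/(D + h) = 2.68 × 84.8 km/(84.8 km + 1.63 km) = 2.63 g/cm³.

2.63 g/cm³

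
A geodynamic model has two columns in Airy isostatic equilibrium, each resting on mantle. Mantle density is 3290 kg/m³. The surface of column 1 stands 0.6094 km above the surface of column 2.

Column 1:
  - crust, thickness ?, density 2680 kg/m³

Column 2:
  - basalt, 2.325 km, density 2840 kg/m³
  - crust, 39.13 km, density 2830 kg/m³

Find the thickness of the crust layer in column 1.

Take the compensation level at the base of the deeper column (depth z_c below the surface of column 1) and equate Σ ρ_i t_i down to z_c; mantle fills any gap and the z_c terms cancel.
Column 1: x×2680 + (z_c − 0 − x)×3290
Column 2: 0.6094×0 + 2.325×2840 + 39.13×2830 + (z_c − 0.6094 − 41.455)×3290
The z_c×3290 term appears on both sides and cancels. Collect the known terms of each column as K = Σ(ρt)_known − 3290 × (depth of known layers): K_1 = 0 − 3290×0 = 0; K_2 = 117340.9 − 3290×(0.6094 + 41.455) = −21050.976.
Balance: K_1 − x×(3290 − 2680) = K_2, so x = (K_1 − K_2)/(3290 − 2680) = 21051/610 = 34.5 km.

34.5 km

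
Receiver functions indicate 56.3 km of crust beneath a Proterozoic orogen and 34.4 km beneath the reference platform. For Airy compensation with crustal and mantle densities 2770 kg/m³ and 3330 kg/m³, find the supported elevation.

Excess crust Δ = 56.3 km − 34.4 km = 21.9 km, split between elevation h and root r with h + r = Δ.
Airy balance ρ_c h = (ρ_m − ρ_c) r gives r = h ρ_c/(ρ_m − ρ_c), so h (1 + ρ_c/(ρ_m − ρ_c)) = Δ, i.e. h = Δ (ρ_m − ρ_c)/ρ_m.
h = 21.9 km × 560/3330 = 3.68 km.

3.68 km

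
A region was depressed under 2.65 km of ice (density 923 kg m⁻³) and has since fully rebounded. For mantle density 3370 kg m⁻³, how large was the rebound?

Removing the load lets mantle flow back in; uplift u satisfies ρ_ice t = ρ_m u.
u = t ρ_ice/ρ_m = 2.65 km × 923/3370 = 0.726 km.

0.726 km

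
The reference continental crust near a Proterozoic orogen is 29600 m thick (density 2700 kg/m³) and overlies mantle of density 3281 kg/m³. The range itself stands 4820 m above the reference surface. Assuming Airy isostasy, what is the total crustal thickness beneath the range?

Root depth r = h ρ_c / (ρ_m − ρ_c) = 4820 m × 2700 / 581 = 22400 m.
Total thickness = T + h + r = 29600 m + 4820 m + 22400 m = 56800 m.

56800 m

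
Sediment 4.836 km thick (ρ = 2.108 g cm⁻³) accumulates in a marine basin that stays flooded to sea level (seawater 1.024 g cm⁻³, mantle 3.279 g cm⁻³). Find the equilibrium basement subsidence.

Submarine loading: the sediment displaces seawater, and the subsidence is in turn flooded, so s (ρ_m − ρ_w) = t (ρ_sed − ρ_w).
s = 4.836 km × (2.108 − 1.024) / (3.279 − 1.024) = 2.32 km.

2.32 km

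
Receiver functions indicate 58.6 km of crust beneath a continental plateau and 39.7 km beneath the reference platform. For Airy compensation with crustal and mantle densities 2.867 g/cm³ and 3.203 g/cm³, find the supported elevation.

1.98 km

Excess crust Δ = 58.6 km − 39.7 km = 18.9 km, split between elevation h and root r with h + r = Δ.
Airy balance ρ_c h = (ρ_m − ρ_c) r gives r = h ρ_c/(ρ_m − ρ_c), so h (1 + ρ_c/(ρ_m − ρ_c)) = Δ, i.e. h = Δ (ρ_m − ρ_c)/ρ_m.
h = 18.9 km × 0.336/3.203 = 1.98 km.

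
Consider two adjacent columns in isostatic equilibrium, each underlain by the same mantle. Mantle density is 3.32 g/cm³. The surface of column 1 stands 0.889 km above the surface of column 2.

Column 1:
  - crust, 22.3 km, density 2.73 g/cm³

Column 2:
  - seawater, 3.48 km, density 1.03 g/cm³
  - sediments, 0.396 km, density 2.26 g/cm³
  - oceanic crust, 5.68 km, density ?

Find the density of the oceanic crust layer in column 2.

Take the compensation level at the base of the deeper column (depth z_c below the surface of column 1) and equate Σ ρ_i t_i down to z_c; mantle fills any gap and the z_c terms cancel.
Column 1: 22.3×2.73 + (z_c − 22.3)×3.32
Column 2: 0.889×0 + 3.48×1.03 + 0.396×2.26 + 5.68×ρ + (z_c − 0.889 − 9.556)×3.32
The z_c×3.32 term appears on both sides and cancels. Collect the known terms of each column as K = Σ(ρt)_known − 3.32 × (depth of known layers): K_1 = 60.879 − 3.32×22.3 = −13.157; K_2 = 4.47936 − 3.32×(0.889 + 9.556) = −30.19804.
Balance: K_1 = K_2 + 5.68×ρ, so ρ = (K_1 − K_2)/5.68 = 17.041/5.68 = 3 g/cm³.

3 g/cm³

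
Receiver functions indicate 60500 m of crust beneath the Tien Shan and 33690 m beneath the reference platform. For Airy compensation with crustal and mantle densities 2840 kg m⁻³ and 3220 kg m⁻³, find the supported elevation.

Excess crust Δ = 60500 m − 33690 m = 26810 m, split between elevation h and root r with h + r = Δ.
Airy balance ρ_c h = (ρ_m − ρ_c) r gives r = h ρ_c/(ρ_m − ρ_c), so h (1 + ρ_c/(ρ_m − ρ_c)) = Δ, i.e. h = Δ (ρ_m − ρ_c)/ρ_m.
h = 26810 m × 380/3220 = 3160 m.

3160 m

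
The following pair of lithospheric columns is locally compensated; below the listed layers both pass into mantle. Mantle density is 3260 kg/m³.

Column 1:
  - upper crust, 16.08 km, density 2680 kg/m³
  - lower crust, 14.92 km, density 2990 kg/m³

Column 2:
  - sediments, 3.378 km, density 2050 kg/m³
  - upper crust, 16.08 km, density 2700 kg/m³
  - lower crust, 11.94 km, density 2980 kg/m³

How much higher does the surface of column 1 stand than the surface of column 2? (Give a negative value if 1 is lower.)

For any compensation level in the mantle, the mantle terms cancel and isostasy reduces to e = (Σt_1 − Σt_2) − (Σ(ρt)_1 − Σ(ρt)_2) / ρ_m.
Σt_1 = 31 km; Σt_2 = 31.398 km; Σ(ρt)_1 = 87705.2; Σ(ρt)_2 = 85922.1 (in km·kg/m³).
e = (31 − 31.398) − (87705.2 − 85922.1) / 3260 = −0.945 km.

−0.945 km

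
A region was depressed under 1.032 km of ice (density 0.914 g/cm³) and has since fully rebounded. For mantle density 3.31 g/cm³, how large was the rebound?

0.285 km

Removing the load lets mantle flow back in; uplift u satisfies ρ_ice t = ρ_m u.
u = t ρ_ice/ρ_m = 1.032 km × 0.914/3.31 = 0.285 km.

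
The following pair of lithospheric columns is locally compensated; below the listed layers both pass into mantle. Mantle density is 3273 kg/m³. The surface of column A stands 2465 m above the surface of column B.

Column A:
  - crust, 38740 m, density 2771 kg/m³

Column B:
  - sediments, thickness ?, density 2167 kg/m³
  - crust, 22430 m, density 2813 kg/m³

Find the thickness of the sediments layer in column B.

960 m

Take the compensation level at the base of the deeper column (depth z_c below the surface of column A) and equate Σ ρ_i t_i down to z_c; mantle fills any gap and the z_c terms cancel.
Column A: 38740×2771 + (z_c − 38740)×3273
Column B: 2465×0 + x×2167 + 22430×2813 + (z_c − 2465 − 22430 − x)×3273
The z_c×3273 term appears on both sides and cancels. Collect the known terms of each column as K = Σ(ρt)_known − 3273 × (depth of known layers): K_A = 107348540 − 3273×38740 = −19447480; K_B = 63095590 − 3273×(2465 + 22430) = −18385745.
Balance: K_A = K_B − x×(3273 − 2167), so x = (K_B − K_A)/(3273 − 2167) = 1061740/1106 = 960 m.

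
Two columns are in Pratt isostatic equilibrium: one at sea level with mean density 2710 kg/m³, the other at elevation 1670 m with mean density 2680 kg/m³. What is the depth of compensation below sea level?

ρ_ref D = ρ (D + h) → D (ρ_ref − ρ) = ρ h.
D = ρ h/(ρ_ref − ρ) = 2680 × 1670 m/(2710 − 2680) = 149000 m.

149000 m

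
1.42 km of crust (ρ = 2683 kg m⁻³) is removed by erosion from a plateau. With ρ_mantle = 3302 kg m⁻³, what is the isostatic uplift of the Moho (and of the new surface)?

1.15 km

Unloading: uplift u = e ρ_c/ρ_m = 1.42 km × 2683/3302 = 1.15 km.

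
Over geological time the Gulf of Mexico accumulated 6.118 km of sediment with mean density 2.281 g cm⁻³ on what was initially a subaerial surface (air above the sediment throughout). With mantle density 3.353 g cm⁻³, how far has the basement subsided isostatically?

4.16 km

Subaerial load: s = t ρ_sed / ρ_m = 6.118 km × 2.281/3.353 = 4.16 km.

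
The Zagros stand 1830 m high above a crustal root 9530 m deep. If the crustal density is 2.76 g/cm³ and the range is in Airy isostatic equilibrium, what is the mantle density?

Airy balance: ρ_c h = (ρ_m − ρ_c) r → ρ_m = ρ_c (1 + h/r).
ρ_m = 2.76 × (1 + 1830 m/9530 m) = 3.29 g/cm³.

3.29 g/cm³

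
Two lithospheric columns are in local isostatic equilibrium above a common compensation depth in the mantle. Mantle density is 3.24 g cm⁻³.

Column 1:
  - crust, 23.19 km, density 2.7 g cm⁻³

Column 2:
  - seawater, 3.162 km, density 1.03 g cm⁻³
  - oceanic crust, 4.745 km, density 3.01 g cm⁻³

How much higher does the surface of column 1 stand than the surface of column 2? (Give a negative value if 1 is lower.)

For any compensation level in the mantle, the mantle terms cancel and isostasy reduces to e = (Σt_1 − Σt_2) − (Σ(ρt)_1 − Σ(ρt)_2) / ρ_m.
Σt_1 = 23.19 km; Σt_2 = 7.907 km; Σ(ρt)_1 = 62.613; Σ(ρt)_2 = 17.53931 (in km·g cm⁻³).
e = (23.19 − 7.907) − (62.613 − 17.53931) / 3.24 = 1.37 km.

1.37 km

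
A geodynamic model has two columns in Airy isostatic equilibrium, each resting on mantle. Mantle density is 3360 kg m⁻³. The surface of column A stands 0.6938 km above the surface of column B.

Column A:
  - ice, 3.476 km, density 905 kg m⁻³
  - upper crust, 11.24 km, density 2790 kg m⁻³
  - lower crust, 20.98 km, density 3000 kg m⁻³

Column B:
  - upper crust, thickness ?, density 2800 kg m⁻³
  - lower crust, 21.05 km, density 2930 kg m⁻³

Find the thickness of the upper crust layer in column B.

Take the compensation level at the base of the deeper column (depth z_c below the surface of column A) and equate Σ ρ_i t_i down to z_c; mantle fills any gap and the z_c terms cancel.
Column A: 3.476×905 + 11.24×2790 + 20.98×3000 + (z_c − 35.696)×3360
Column B: 0.6938×0 + x×2800 + 21.05×2930 + (z_c − 0.6938 − 21.05 − x)×3360
The z_c×3360 term appears on both sides and cancels. Collect the known terms of each column as K = Σ(ρt)_known − 3360 × (depth of known layers): K_A = 97445.38 − 3360×35.696 = −22493.18; K_B = 61676.5 − 3360×(0.6938 + 21.05) = −11382.668.
Balance: K_A = K_B − x×(3360 − 2800), so x = (K_B − K_A)/(3360 − 2800) = 11110.5/560 = 19.8 km.

19.8 km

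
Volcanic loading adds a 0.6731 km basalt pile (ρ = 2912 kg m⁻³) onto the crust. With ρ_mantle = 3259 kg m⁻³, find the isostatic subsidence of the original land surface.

0.601 km

Subaerial loading: s = t ρ_load / ρ_m.
s = 0.6731 km × 2912/3259 = 0.601 km.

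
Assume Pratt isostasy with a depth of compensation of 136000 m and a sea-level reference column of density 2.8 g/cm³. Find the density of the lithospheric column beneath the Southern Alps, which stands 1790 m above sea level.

2.76 g/cm³

Pratt balance: ρ_ref D = ρ (D + h).
ρ = ρ_ref D/(D + h) = 2.8 × 136000 m/(136000 m + 1790 m) = 2.76 g/cm³.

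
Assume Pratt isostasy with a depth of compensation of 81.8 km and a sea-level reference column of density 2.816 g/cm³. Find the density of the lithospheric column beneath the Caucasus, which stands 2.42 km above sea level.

Pratt balance: ρ_ref D = ρ (D + h).
ρ = ρ_ref D/(D + h) = 2.816 × 81.8 km/(81.8 km + 2.42 km) = 2.74 g/cm³.

2.74 g/cm³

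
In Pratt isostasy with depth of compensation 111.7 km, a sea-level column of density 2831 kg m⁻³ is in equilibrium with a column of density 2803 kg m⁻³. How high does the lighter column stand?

1.12 km

ρ_ref D = ρ (D + h) → h = D (ρ_ref − ρ)/ρ.
h = 111.7 km × (2831 − 2803)/2803 = 1.12 km.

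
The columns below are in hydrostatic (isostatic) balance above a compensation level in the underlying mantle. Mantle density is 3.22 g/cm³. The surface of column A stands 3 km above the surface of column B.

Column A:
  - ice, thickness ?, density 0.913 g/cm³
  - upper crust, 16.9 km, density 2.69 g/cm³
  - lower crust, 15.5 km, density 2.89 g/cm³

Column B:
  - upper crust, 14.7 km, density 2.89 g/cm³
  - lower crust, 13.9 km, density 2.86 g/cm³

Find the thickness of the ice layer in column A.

2.36 km

Take the compensation level at the base of the deeper column (depth z_c below the surface of column A) and equate Σ ρ_i t_i down to z_c; mantle fills any gap and the z_c terms cancel.
Column A: x×0.913 + 16.9×2.69 + 15.5×2.89 + (z_c − 32.4 − x)×3.22
Column B: 3×0 + 14.7×2.89 + 13.9×2.86 + (z_c − 3 − 28.6)×3.22
The z_c×3.22 term appears on both sides and cancels. Collect the known terms of each column as K = Σ(ρt)_known − 3.22 × (depth of known layers): K_A = 90.256 − 3.22×32.4 = −14.072; K_B = 82.237 − 3.22×(3 + 28.6) = −19.515.
Balance: K_A − x×(3.22 − 0.913) = K_B, so x = (K_A − K_B)/(3.22 − 0.913) = 5.443/2.307 = 2.36 km.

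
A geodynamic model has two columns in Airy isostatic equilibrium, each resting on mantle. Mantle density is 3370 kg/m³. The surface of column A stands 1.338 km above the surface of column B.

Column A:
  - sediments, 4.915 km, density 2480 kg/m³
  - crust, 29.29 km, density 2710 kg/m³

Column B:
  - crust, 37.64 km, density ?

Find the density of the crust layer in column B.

2860 kg/m³

Take the compensation level at the base of the deeper column (depth z_c below the surface of column A) and equate Σ ρ_i t_i down to z_c; mantle fills any gap and the z_c terms cancel.
Column A: 4.915×2480 + 29.29×2710 + (z_c − 34.205)×3370
Column B: 1.338×0 + 37.64×ρ + (z_c − 1.338 − 37.64)×3370
The z_c×3370 term appears on both sides and cancels. Collect the known terms of each column as K = Σ(ρt)_known − 3370 × (depth of known layers): K_A = 91565.1 − 3370×34.205 = −23705.75; K_B = 0 − 3370×(1.338 + 37.64) = −131355.86.
Balance: K_A = K_B + 37.64×ρ, so ρ = (K_A − K_B)/37.64 = 107650/37.64 = 2860 kg/m³.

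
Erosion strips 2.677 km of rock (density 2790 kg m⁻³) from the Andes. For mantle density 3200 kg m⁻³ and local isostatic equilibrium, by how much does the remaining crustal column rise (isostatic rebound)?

2.33 km

Unloading: uplift u = e ρ_c/ρ_m = 2.677 km × 2790/3200 = 2.33 km.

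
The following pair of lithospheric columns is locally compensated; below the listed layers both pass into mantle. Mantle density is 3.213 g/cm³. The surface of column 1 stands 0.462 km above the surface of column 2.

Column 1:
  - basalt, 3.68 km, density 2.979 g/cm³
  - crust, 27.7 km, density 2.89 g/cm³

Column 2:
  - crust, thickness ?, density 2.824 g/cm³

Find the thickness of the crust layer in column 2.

Take the compensation level at the base of the deeper column (depth z_c below the surface of column 1) and equate Σ ρ_i t_i down to z_c; mantle fills any gap and the z_c terms cancel.
Column 1: 3.68×2.979 + 27.7×2.89 + (z_c − 31.38)×3.213
Column 2: 0.462×0 + x×2.824 + (z_c − 0.462 − 0 − x)×3.213
The z_c×3.213 term appears on both sides and cancels. Collect the known terms of each column as K = Σ(ρt)_known − 3.213 × (depth of known layers): K_1 = 91.01572 − 3.213×31.38 = −9.80822; K_2 = 0 − 3.213×(0.462 + 0) = −1.484406.
Balance: K_1 = K_2 − x×(3.213 − 2.824), so x = (K_2 − K_1)/(3.213 − 2.824) = 8.32381/0.389 = 21.4 km.

21.4 km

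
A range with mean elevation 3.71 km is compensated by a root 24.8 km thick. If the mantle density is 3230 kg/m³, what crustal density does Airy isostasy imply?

ρ_c h = (ρ_m − ρ_c) r → ρ_c (h + r) = ρ_m r → ρ_c = ρ_m r / (h + r).
ρ_c = 3230 × 24.8 km / (3.71 km + 24.8 km) = 2810 kg/m³.

2810 kg/m³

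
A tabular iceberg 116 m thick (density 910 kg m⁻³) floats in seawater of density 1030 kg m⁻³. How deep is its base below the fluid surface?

Draft d = t ρ_obj/ρ_fluid = 116 m × 910/1030 = 102 m.

102 m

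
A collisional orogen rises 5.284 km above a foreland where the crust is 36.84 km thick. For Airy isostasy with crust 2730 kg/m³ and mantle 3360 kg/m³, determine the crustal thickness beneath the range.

65 km

Root depth r = h ρ_c / (ρ_m − ρ_c) = 5.284 km × 2730 / 630 = 22.9 km.
Total thickness = T + h + r = 36.84 km + 5.284 km + 22.9 km = 65 km.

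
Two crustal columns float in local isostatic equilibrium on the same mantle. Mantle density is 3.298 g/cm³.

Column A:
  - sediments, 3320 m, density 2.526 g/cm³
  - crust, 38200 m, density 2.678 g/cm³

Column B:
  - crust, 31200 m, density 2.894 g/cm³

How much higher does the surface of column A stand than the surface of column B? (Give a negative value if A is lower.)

4140 m

For any compensation level in the mantle, the mantle terms cancel and isostasy reduces to e = (Σt_A − Σt_B) − (Σ(ρt)_A − Σ(ρt)_B) / ρ_m.
Σt_A = 41520 m; Σt_B = 31200 m; Σ(ρt)_A = 110685.92; Σ(ρt)_B = 90292.8 (in m·g/cm³).
e = (41520 − 31200) − (110685.92 − 90292.8) / 3.298 = 4140 m.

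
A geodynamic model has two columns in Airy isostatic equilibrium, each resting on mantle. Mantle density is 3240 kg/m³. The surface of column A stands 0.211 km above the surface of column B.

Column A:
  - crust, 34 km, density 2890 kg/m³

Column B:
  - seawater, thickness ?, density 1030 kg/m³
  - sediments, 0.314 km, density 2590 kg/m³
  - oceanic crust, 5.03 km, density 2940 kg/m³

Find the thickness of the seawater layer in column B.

4.3 km

Take the compensation level at the base of the deeper column (depth z_c below the surface of column A) and equate Σ ρ_i t_i down to z_c; mantle fills any gap and the z_c terms cancel.
Column A: 34×2890 + (z_c − 34)×3240
Column B: 0.211×0 + x×1030 + 0.314×2590 + 5.03×2940 + (z_c − 0.211 − 5.344 − x)×3240
The z_c×3240 term appears on both sides and cancels. Collect the known terms of each column as K = Σ(ρt)_known − 3240 × (depth of known layers): K_A = 98260 − 3240×34 = −11900; K_B = 15601.46 − 3240×(0.211 + 5.344) = −2396.74.
Balance: K_A = K_B − x×(3240 − 1030), so x = (K_B − K_A)/(3240 − 1030) = 9503.26/2210 = 4.3 km.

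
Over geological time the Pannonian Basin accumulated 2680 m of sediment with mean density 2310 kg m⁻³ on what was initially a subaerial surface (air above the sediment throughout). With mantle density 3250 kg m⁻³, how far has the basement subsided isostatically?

1900 m

Subaerial load: s = t ρ_sed / ρ_m = 2680 m × 2310/3250 = 1900 m.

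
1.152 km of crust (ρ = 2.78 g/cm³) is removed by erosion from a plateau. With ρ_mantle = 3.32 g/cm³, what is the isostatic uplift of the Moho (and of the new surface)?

0.965 km

Unloading: uplift u = e ρ_c/ρ_m = 1.152 km × 2.78/3.32 = 0.965 km.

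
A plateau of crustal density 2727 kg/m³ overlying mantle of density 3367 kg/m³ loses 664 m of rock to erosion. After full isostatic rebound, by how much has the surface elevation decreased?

Rebound u = e ρ_c/ρ_m = 664 m × 2727/3367 = 537.8 m.
Net surface drop = e − u = 664 m − 537.8 m = e (ρ_m − ρ_c)/ρ_m = 126 m.

126 m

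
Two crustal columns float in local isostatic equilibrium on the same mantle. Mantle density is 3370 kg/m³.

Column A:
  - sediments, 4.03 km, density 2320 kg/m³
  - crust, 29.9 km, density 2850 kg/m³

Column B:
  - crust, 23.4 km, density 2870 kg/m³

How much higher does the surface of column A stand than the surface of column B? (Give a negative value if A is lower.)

2.4 km

For any compensation level in the mantle, the mantle terms cancel and isostasy reduces to e = (Σt_A − Σt_B) − (Σ(ρt)_A − Σ(ρt)_B) / ρ_m.
Σt_A = 33.93 km; Σt_B = 23.4 km; Σ(ρt)_A = 94564.6; Σ(ρt)_B = 67158 (in km·kg/m³).
e = (33.93 − 23.4) − (94564.6 − 67158) / 3370 = 2.4 km.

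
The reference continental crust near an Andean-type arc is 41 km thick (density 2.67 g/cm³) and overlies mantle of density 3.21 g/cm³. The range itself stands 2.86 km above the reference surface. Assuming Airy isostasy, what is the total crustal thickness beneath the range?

58 km

Root depth r = h ρ_c / (ρ_m − ρ_c) = 2.86 km × 2.67 / 0.54 = 14.14 km.
Total thickness = T + h + r = 41 km + 2.86 km + 14.14 km = 58 km.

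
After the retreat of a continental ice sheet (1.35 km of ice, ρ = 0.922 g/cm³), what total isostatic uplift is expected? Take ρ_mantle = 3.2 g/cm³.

Removing the load lets mantle flow back in; uplift u satisfies ρ_ice t = ρ_m u.
u = t ρ_ice/ρ_m = 1.35 km × 0.922/3.2 = 0.389 km.

0.389 km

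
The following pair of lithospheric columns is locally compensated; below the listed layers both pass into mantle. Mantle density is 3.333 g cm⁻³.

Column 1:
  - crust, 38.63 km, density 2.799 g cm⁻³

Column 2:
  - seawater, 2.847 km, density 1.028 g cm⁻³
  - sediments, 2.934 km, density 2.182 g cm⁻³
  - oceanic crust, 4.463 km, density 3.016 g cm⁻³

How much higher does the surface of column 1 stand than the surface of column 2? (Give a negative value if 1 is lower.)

2.78 km

For any compensation level in the mantle, the mantle terms cancel and isostasy reduces to e = (Σt_1 − Σt_2) − (Σ(ρt)_1 − Σ(ρt)_2) / ρ_m.
Σt_1 = 38.63 km; Σt_2 = 10.244 km; Σ(ρt)_1 = 108.12537; Σ(ρt)_2 = 22.789112 (in km·g cm⁻³).
e = (38.63 − 10.244) − (108.12537 − 22.789112) / 3.333 = 2.78 km.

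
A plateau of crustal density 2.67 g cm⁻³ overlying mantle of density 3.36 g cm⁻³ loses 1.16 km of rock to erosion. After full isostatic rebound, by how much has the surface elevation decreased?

Rebound u = e ρ_c/ρ_m = 1.16 km × 2.67/3.36 = 0.9218 km.
Net surface drop = e − u = 1.16 km − 0.9218 km = e (ρ_m − ρ_c)/ρ_m = 0.238 km.

0.238 km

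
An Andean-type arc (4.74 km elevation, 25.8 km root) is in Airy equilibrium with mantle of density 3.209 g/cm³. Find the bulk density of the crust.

ρ_c h = (ρ_m − ρ_c) r → ρ_c (h + r) = ρ_m r → ρ_c = ρ_m r / (h + r).
ρ_c = 3.209 × 25.8 km / (4.74 km + 25.8 km) = 2.71 g/cm³.

2.71 g/cm³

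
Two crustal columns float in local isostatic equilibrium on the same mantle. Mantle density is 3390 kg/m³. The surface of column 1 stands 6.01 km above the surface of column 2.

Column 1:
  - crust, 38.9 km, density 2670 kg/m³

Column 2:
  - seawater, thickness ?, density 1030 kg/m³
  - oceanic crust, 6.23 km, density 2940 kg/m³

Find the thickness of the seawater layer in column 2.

Take the compensation level at the base of the deeper column (depth z_c below the surface of column 1) and equate Σ ρ_i t_i down to z_c; mantle fills any gap and the z_c terms cancel.
Column 1: 38.9×2670 + (z_c − 38.9)×3390
Column 2: 6.01×0 + x×1030 + 6.23×2940 + (z_c − 6.01 − 6.23 − x)×3390
The z_c×3390 term appears on both sides and cancels. Collect the known terms of each column as K = Σ(ρt)_known − 3390 × (depth of known layers): K_1 = 103863 − 3390×38.9 = −28008; K_2 = 18316.2 − 3390×(6.01 + 6.23) = −23177.4.
Balance: K_1 = K_2 − x×(3390 − 1030), so x = (K_2 − K_1)/(3390 − 1030) = 4830.6/2360 = 2.05 km.

2.05 km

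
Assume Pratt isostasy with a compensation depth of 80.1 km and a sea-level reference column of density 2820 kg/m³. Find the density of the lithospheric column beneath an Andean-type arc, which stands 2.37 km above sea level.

Pratt balance: ρ_ref D = ρ (D + h).
ρ = ρ_ref D/(D + h) = 2820 × 80.1 km/(80.1 km + 2.37 km) = 2740 kg/m³.

2740 kg/m³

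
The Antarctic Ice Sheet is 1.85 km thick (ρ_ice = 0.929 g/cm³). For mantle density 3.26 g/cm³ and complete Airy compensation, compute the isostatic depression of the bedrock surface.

0.527 km

In Airy isostatic equilibrium: the ice load ρ_ice t is balanced by mantle displaced below, ρ_m s.
s = t ρ_ice / ρ_m = 1.85 km × 0.929/3.26 = 0.527 km.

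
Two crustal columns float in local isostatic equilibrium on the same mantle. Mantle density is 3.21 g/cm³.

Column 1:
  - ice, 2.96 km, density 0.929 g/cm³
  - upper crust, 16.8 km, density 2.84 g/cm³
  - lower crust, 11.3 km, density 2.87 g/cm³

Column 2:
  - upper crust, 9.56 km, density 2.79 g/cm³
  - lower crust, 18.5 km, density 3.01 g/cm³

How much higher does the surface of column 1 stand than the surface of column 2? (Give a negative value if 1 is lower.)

2.83 km

For any compensation level in the mantle, the mantle terms cancel and isostasy reduces to e = (Σt_1 − Σt_2) − (Σ(ρt)_1 − Σ(ρt)_2) / ρ_m.
Σt_1 = 31.06 km; Σt_2 = 28.06 km; Σ(ρt)_1 = 82.89284; Σ(ρt)_2 = 82.3574 (in km·g/cm³).
e = (31.06 − 28.06) − (82.89284 − 82.3574) / 3.21 = 2.83 km.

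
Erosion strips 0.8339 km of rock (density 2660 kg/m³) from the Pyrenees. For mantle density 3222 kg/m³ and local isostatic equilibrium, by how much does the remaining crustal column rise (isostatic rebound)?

0.688 km

Unloading: uplift u = e ρ_c/ρ_m = 0.8339 km × 2660/3222 = 0.688 km.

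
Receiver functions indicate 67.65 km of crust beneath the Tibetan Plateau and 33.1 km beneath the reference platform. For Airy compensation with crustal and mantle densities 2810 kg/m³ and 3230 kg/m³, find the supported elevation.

Excess crust Δ = 67.65 km − 33.1 km = 34.55 km, split between elevation h and root r with h + r = Δ.
Airy balance ρ_c h = (ρ_m − ρ_c) r gives r = h ρ_c/(ρ_m − ρ_c), so h (1 + ρ_c/(ρ_m − ρ_c)) = Δ, i.e. h = Δ (ρ_m − ρ_c)/ρ_m.
h = 34.55 km × 420/3230 = 4.49 km.

4.49 km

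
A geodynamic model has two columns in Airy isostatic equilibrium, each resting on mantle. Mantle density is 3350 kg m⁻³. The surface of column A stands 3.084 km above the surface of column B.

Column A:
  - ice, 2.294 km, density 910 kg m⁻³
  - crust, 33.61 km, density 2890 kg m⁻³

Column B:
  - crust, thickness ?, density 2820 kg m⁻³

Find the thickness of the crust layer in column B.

20.2 km

Take the compensation level at the base of the deeper column (depth z_c below the surface of column A) and equate Σ ρ_i t_i down to z_c; mantle fills any gap and the z_c terms cancel.
Column A: 2.294×910 + 33.61×2890 + (z_c − 35.904)×3350
Column B: 3.084×0 + x×2820 + (z_c − 3.084 − 0 − x)×3350
The z_c×3350 term appears on both sides and cancels. Collect the known terms of each column as K = Σ(ρt)_known − 3350 × (depth of known layers): K_A = 99220.44 − 3350×35.904 = −21057.96; K_B = 0 − 3350×(3.084 + 0) = −10331.4.
Balance: K_A = K_B − x×(3350 − 2820), so x = (K_B − K_A)/(3350 − 2820) = 10726.6/530 = 20.2 km.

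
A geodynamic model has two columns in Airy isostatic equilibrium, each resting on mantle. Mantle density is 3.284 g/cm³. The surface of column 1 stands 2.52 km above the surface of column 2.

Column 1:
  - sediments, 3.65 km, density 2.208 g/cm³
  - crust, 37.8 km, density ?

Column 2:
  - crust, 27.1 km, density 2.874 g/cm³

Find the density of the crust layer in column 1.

2.88 g/cm³

Take the compensation level at the base of the deeper column (depth z_c below the surface of column 1) and equate Σ ρ_i t_i down to z_c; mantle fills any gap and the z_c terms cancel.
Column 1: 3.65×2.208 + 37.8×ρ + (z_c − 41.45)×3.284
Column 2: 2.52×0 + 27.1×2.874 + (z_c − 2.52 − 27.1)×3.284
The z_c×3.284 term appears on both sides and cancels. Collect the known terms of each column as K = Σ(ρt)_known − 3.284 × (depth of known layers): K_1 = 8.0592 − 3.284×41.45 = −128.0626; K_2 = 77.8854 − 3.284×(2.52 + 27.1) = −19.38668.
Balance: K_1 + 37.8×ρ = K_2, so ρ = (K_2 − K_1)/37.8 = 108.676/37.8 = 2.88 g/cm³.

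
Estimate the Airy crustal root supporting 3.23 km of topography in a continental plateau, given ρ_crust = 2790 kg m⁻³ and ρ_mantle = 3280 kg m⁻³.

18.4 km

In Airy isostatic equilibrium: the weight of the topography is balanced by the buoyancy of the root, ρ_c h = (ρ_m − ρ_c) r.
r = h · ρ_c / (ρ_m − ρ_c) = 3.23 km × 2790 / (3280 − 2790) = 18.4 km.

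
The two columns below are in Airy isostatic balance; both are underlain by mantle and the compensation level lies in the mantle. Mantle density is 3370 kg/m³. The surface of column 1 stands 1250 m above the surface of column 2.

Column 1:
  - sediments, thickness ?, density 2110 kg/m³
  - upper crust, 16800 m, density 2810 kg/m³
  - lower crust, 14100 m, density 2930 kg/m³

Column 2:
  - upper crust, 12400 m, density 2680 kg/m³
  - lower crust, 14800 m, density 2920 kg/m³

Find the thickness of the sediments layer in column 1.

Take the compensation level at the base of the deeper column (depth z_c below the surface of column 1) and equate Σ ρ_i t_i down to z_c; mantle fills any gap and the z_c terms cancel.
Column 1: x×2110 + 16800×2810 + 14100×2930 + (z_c − 30900 − x)×3370
Column 2: 1250×0 + 12400×2680 + 14800×2920 + (z_c − 1250 − 27200)×3370
The z_c×3370 term appears on both sides and cancels. Collect the known terms of each column as K = Σ(ρt)_known − 3370 × (depth of known layers): K_1 = 88521000 − 3370×30900 = −15612000; K_2 = 76448000 − 3370×(1250 + 27200) = −19428500.
Balance: K_1 − x×(3370 − 2110) = K_2, so x = (K_1 − K_2)/(3370 − 2110) = 3816500/1260 = 3030 m.

3030 m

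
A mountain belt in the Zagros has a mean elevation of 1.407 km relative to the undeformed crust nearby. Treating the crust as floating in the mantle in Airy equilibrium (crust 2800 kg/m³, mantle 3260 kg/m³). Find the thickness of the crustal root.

For local isostatic compensation: the weight of the topography is balanced by the buoyancy of the root, ρ_c h = (ρ_m − ρ_c) r.
r = h · ρ_c / (ρ_m − ρ_c) = 1.407 km × 2800 / (3260 − 2800) = 8.56 km.

8.56 km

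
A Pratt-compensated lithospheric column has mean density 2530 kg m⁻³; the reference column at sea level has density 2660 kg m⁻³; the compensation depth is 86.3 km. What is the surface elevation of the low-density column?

4.43 km

ρ_ref D = ρ (D + h) → h = D (ρ_ref − ρ)/ρ.
h = 86.3 km × (2660 − 2530)/2530 = 4.43 km.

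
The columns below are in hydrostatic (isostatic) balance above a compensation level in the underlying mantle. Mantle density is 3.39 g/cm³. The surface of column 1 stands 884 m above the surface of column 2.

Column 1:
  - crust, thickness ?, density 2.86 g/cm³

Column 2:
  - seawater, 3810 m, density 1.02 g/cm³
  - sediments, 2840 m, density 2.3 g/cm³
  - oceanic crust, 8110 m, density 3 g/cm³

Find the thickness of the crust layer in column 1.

Take the compensation level at the base of the deeper column (depth z_c below the surface of column 1) and equate Σ ρ_i t_i down to z_c; mantle fills any gap and the z_c terms cancel.
Column 1: x×2.86 + (z_c − 0 − x)×3.39
Column 2: 884×0 + 3810×1.02 + 2840×2.3 + 8110×3 + (z_c − 884 − 14760)×3.39
The z_c×3.39 term appears on both sides and cancels. Collect the known terms of each column as K = Σ(ρt)_known − 3.39 × (depth of known layers): K_1 = 0 − 3.39×0 = 0; K_2 = 34748.2 − 3.39×(884 + 14760) = −18284.96.
Balance: K_1 − x×(3.39 − 2.86) = K_2, so x = (K_1 − K_2)/(3.39 − 2.86) = 18285/0.53 = 34500 m.

34500 m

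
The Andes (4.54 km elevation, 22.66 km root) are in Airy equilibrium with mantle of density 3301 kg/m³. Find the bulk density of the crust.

2750 kg/m³

ρ_c h = (ρ_m − ρ_c) r → ρ_c (h + r) = ρ_m r → ρ_c = ρ_m r / (h + r).
ρ_c = 3301 × 22.66 km / (4.54 km + 22.66 km) = 2750 kg/m³.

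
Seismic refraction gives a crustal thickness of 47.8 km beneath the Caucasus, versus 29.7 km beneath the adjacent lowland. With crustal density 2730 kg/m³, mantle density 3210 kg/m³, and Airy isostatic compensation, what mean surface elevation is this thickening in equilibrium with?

Excess crust Δ = 47.8 km − 29.7 km = 18.1 km, split between elevation h and root r with h + r = Δ.
Airy balance ρ_c h = (ρ_m − ρ_c) r gives r = h ρ_c/(ρ_m − ρ_c), so h (1 + ρ_c/(ρ_m − ρ_c)) = Δ, i.e. h = Δ (ρ_m − ρ_c)/ρ_m.
h = 18.1 km × 480/3210 = 2.71 km.

2.71 km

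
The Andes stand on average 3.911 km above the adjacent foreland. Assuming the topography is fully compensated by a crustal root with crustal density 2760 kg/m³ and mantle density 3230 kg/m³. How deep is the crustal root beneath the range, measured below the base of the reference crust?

23 km

Isostatic balance requires: the weight of the topography is balanced by the buoyancy of the root, ρ_c h = (ρ_m − ρ_c) r.
r = h · ρ_c / (ρ_m − ρ_c) = 3.911 km × 2760 / (3230 − 2760) = 23 km.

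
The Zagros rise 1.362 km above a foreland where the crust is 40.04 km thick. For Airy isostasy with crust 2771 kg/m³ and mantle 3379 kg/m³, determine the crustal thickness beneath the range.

47.6 km

Root depth r = h ρ_c / (ρ_m − ρ_c) = 1.362 km × 2771 / 608 = 6.207 km.
Total thickness = T + h + r = 40.04 km + 1.362 km + 6.207 km = 47.6 km.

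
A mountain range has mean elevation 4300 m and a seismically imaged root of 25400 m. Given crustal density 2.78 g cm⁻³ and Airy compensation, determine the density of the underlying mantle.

Airy balance: ρ_c h = (ρ_m − ρ_c) r → ρ_m = ρ_c (1 + h/r).
ρ_m = 2.78 × (1 + 4300 m/25400 m) = 3.25 g cm⁻³.

3.25 g cm⁻³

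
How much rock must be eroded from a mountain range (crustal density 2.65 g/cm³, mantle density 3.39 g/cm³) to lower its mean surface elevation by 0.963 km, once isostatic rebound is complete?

Net drop Δ = e − u = e − e ρ_c/ρ_m = e (ρ_m − ρ_c)/ρ_m.
e = Δ ρ_m/(ρ_m − ρ_c) = 0.963 km × 3.39/0.74 = 4.41 km.

4.41 km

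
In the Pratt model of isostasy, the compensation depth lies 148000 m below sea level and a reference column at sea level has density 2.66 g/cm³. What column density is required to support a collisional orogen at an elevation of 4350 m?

Pratt balance: ρ_ref D = ρ (D + h).
ρ = ρ_ref D/(D + h) = 2.66 × 148000 m/(148000 m + 4350 m) = 2.58 g/cm³.

2.58 g/cm³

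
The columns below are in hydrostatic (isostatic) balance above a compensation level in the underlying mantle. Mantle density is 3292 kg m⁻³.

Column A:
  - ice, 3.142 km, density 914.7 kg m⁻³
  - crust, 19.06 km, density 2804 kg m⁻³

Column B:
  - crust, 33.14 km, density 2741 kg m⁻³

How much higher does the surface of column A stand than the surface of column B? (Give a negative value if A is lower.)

For any compensation level in the mantle, the mantle terms cancel and isostasy reduces to e = (Σt_A − Σt_B) − (Σ(ρt)_A − Σ(ρt)_B) / ρ_m.
Σt_A = 22.202 km; Σt_B = 33.14 km; Σ(ρt)_A = 56318.2274; Σ(ρt)_B = 90836.74 (in km·kg m⁻³).
e = (22.202 − 33.14) − (56318.2274 − 90836.74) / 3292 = −0.452 km.

−0.452 km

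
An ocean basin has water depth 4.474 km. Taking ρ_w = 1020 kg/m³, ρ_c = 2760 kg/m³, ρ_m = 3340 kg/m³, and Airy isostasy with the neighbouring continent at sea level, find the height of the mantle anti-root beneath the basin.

13.4 km

Balancing pressure at the compensation depth: replacing crust with seawater at the top is compensated by replacing crust with mantle at the base: d (ρ_c − ρ_w) = a (ρ_m − ρ_c).
a = d (ρ_c − ρ_w)/(ρ_m − ρ_c) = 4.474 km × 1740/580 = 13.4 km.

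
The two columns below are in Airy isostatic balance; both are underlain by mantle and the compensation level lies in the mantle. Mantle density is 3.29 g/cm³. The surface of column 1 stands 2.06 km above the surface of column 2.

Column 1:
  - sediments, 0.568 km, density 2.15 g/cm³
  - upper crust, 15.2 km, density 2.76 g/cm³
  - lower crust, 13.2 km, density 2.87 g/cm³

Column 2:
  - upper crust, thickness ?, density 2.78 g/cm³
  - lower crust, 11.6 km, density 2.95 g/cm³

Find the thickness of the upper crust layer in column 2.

Take the compensation level at the base of the deeper column (depth z_c below the surface of column 1) and equate Σ ρ_i t_i down to z_c; mantle fills any gap and the z_c terms cancel.
Column 1: 0.568×2.15 + 15.2×2.76 + 13.2×2.87 + (z_c − 28.968)×3.29
Column 2: 2.06×0 + x×2.78 + 11.6×2.95 + (z_c − 2.06 − 11.6 − x)×3.29
The z_c×3.29 term appears on both sides and cancels. Collect the known terms of each column as K = Σ(ρt)_known − 3.29 × (depth of known layers): K_1 = 81.0572 − 3.29×28.968 = −14.24752; K_2 = 34.22 − 3.29×(2.06 + 11.6) = −10.7214.
Balance: K_1 = K_2 − x×(3.29 − 2.78), so x = (K_2 − K_1)/(3.29 − 2.78) = 3.52612/0.51 = 6.91 km.

6.91 km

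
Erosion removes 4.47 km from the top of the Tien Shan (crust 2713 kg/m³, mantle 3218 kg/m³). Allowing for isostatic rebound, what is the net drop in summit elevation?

0.701 km

Rebound u = e ρ_c/ρ_m = 4.47 km × 2713/3218 = 3.769 km.
Net surface drop = e − u = 4.47 km − 3.769 km = e (ρ_m − ρ_c)/ρ_m = 0.701 km.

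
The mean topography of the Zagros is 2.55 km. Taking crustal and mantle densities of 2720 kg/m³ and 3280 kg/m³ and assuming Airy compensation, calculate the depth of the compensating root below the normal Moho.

Equating mass per unit area of the two columns: the weight of the topography is balanced by the buoyancy of the root, ρ_c h = (ρ_m − ρ_c) r.
r = h · ρ_c / (ρ_m − ρ_c) = 2.55 km × 2720 / (3280 − 2720) = 12.4 km.

12.4 km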